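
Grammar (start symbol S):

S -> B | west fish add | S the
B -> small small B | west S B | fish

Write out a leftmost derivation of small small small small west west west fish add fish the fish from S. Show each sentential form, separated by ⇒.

S ⇒ B ⇒ small small B ⇒ small small small small B ⇒ small small small small west S B ⇒ small small small small west S the B ⇒ small small small small west B the B ⇒ small small small small west west S B the B ⇒ small small small small west west west fish add B the B ⇒ small small small small west west west fish add fish the B ⇒ small small small small west west west fish add fish the fish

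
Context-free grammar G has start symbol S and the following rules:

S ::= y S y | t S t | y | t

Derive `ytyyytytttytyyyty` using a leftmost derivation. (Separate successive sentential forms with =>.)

S=>ySy=>ytSty=>ytySyty=>ytyySyyty=>ytyyySyyyty=>ytyyytStyyyty=>ytyyytySytyyyty=>ytyyytytStytyyyty=>ytyyytytttytyyyty

S => ySy   [S ::= y S y]
ySy => ytSty   [S ::= t S t]
ytSty => ytySyty   [S ::= y S y]
ytySyty => ytyySyyty   [S ::= y S y]
ytyySyyty => ytyyySyyyty   [S ::= y S y]
ytyyySyyyty => ytyyytStyyyty   [S ::= t S t]
ytyyytStyyyty => ytyyytySytyyyty   [S ::= y S y]
ytyyytySytyyyty => ytyyytytStytyyyty   [S ::= t S t]
ytyyytytStytyyyty => ytyyytytttytyyyty   [S ::= t]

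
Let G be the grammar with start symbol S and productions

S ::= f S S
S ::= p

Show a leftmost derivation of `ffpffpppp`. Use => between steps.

S => fSS   [S ::= f S S]
fSS => ffSSS   [S ::= f S S]
ffSSS => ffpSS   [S ::= p]
ffpSS => ffpfSSS   [S ::= f S S]
ffpfSSS => ffpffSSSS   [S ::= f S S]
ffpffSSSS => ffpffpSSS   [S ::= p]
ffpffpSSS => ffpffppSS   [S ::= p]
ffpffppSS => ffpffpppS   [S ::= p]
ffpffpppS => ffpffpppp   [S ::= p]

S=>fSS=>ffSSS=>ffpSS=>ffpfSSS=>ffpffSSSS=>ffpffpSSS=>ffpffppSS=>ffpffpppS=>ffpffpppp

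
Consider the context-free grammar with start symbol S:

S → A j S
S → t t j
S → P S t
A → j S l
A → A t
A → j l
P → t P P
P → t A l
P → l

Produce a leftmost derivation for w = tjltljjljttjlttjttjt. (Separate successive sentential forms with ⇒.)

S ⇒ PSt ⇒ tAlSt ⇒ tAtlSt ⇒ tjltlSt ⇒ tjltlAjSt ⇒ tjltlAtjSt ⇒ tjltlAttjSt ⇒ tjltljSlttjSt ⇒ tjltljAjSlttjSt ⇒ tjltljjljSlttjSt ⇒ tjltljjljttjlttjSt ⇒ tjltljjljttjlttjttjt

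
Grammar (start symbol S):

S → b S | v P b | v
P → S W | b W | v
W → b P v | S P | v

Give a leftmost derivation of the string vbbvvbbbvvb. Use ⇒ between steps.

S ⇒ vPb   [S → v P b]
vPb ⇒ vbWb   [P → b W]
vbWb ⇒ vbSPb   [W → S P]
vbSPb ⇒ vbbSPb   [S → b S]
vbbSPb ⇒ vbbvPbPb   [S → v P b]
vbbvPbPb ⇒ vbbvvbPb   [P → v]
vbbvvbPb ⇒ vbbvvbbWb   [P → b W]
vbbvvbbWb ⇒ vbbvvbbbPvb   [W → b P v]
vbbvvbbbPvb ⇒ vbbvvbbbvvb   [P → v]

S ⇒ vPb ⇒ vbWb ⇒ vbSPb ⇒ vbbSPb ⇒ vbbvPbPb ⇒ vbbvvbPb ⇒ vbbvvbbWb ⇒ vbbvvbbbPvb ⇒ vbbvvbbbvvb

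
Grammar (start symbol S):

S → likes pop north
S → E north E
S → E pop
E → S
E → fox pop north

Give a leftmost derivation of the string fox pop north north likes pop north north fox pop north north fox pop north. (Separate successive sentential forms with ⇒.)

S ⇒ E north E ⇒ S north E ⇒ E north E north E ⇒ fox pop north north E north E ⇒ fox pop north north S north E ⇒ fox pop north north E north E north E ⇒ fox pop north north S north E north E ⇒ fox pop north north likes pop north north E north E ⇒ fox pop north north likes pop north north fox pop north north E ⇒ fox pop north north likes pop north north fox pop north north fox pop north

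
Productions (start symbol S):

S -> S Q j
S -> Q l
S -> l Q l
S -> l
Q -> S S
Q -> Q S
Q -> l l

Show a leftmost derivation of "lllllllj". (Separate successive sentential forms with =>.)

S=>SQj=>QlQj=>QSlQj=>QSSlQj=>SSSSlQj=>lSSSlQj=>llSSlQj=>lllSlQj=>lllllQj=>lllllllj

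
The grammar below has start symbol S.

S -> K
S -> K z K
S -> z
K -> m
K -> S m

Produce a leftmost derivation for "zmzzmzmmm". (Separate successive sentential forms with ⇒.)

S ⇒ K ⇒ Sm ⇒ KzKm ⇒ SmzKm ⇒ zmzKm ⇒ zmzSmm ⇒ zmzKzKmm ⇒ zmzSmzKmm ⇒ zmzzmzKmm ⇒ zmzzmzmmm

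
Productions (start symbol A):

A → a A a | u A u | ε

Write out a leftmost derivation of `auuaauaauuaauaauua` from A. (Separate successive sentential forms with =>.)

A => aAa   [A → a A a]
aAa => auAua   [A → u A u]
auAua => auuAuua   [A → u A u]
auuAuua => auuaAauua   [A → a A a]
auuaAauua => auuaaAaauua   [A → a A a]
auuaaAaauua => auuaauAuaauua   [A → u A u]
auuaauAuaauua => auuaauaAauaauua   [A → a A a]
auuaauaAauaauua => auuaauaaAaauaauua   [A → a A a]
auuaauaaAaauaauua => auuaauaauAuaauaauua   [A → u A u]
auuaauaauAuaauaauua => auuaauaauuaauaauua   [A → ε]

A => aAa => auAua => auuAuua => auuaAauua => auuaaAaauua => auuaauAuaauua => auuaauaAauaauua => auuaauaaAaauaauua => auuaauaauAuaauaauua => auuaauaauuaauaauua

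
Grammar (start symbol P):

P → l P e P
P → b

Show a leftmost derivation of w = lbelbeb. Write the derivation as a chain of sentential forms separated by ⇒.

P ⇒ lPeP ⇒ lbeP ⇒ lbelPeP ⇒ lbelbeP ⇒ lbelbeb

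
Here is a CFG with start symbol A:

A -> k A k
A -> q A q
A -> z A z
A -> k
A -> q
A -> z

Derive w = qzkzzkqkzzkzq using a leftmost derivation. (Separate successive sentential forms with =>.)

A => qAq   [A -> q A q]
qAq => qzAzq   [A -> z A z]
qzAzq => qzkAkzq   [A -> k A k]
qzkAkzq => qzkzAzkzq   [A -> z A z]
qzkzAzkzq => qzkzzAzzkzq   [A -> z A z]
qzkzzAzzkzq => qzkzzkAkzzkzq   [A -> k A k]
qzkzzkAkzzkzq => qzkzzkqkzzkzq   [A -> q]

A => qAq => qzAzq => qzkAkzq => qzkzAzkzq => qzkzzAzzkzq => qzkzzkAkzzkzq => qzkzzkqkzzkzq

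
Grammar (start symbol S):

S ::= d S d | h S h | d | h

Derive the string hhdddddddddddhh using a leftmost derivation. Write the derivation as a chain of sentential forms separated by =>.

S=>hSh=>hhShh=>hhdSdhh=>hhddSddhh=>hhdddSdddhh=>hhddddSddddhh=>hhdddddSdddddhh=>hhdddddddddddhh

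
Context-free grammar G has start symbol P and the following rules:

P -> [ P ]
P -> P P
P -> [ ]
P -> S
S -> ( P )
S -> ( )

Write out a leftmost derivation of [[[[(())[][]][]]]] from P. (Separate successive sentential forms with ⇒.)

P ⇒ [P] ⇒ [[P]] ⇒ [[[P]]] ⇒ [[[PP]]] ⇒ [[[[P]P]]] ⇒ [[[[PP]P]]] ⇒ [[[[PPP]P]]] ⇒ [[[[SPP]P]]] ⇒ [[[[(P)PP]P]]] ⇒ [[[[(S)PP]P]]] ⇒ [[[[(())PP]P]]] ⇒ [[[[(())[]P]P]]] ⇒ [[[[(())[][]]P]]] ⇒ [[[[(())[][]][]]]]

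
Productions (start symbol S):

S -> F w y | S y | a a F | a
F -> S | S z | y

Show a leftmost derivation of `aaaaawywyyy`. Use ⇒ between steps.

S ⇒ aaF   [S -> a a F]
aaF ⇒ aaS   [F -> S]
aaS ⇒ aaaaF   [S -> a a F]
aaaaF ⇒ aaaaS   [F -> S]
aaaaS ⇒ aaaaSy   [S -> S y]
aaaaSy ⇒ aaaaSyy   [S -> S y]
aaaaSyy ⇒ aaaaFwyyy   [S -> F w y]
aaaaFwyyy ⇒ aaaaSwyyy   [F -> S]
aaaaSwyyy ⇒ aaaaFwywyyy   [S -> F w y]
aaaaFwywyyy ⇒ aaaaSwywyyy   [F -> S]
aaaaSwywyyy ⇒ aaaaawywyyy   [S -> a]

S ⇒ aaF ⇒ aaS ⇒ aaaaF ⇒ aaaaS ⇒ aaaaSy ⇒ aaaaSyy ⇒ aaaaFwyyy ⇒ aaaaSwyyy ⇒ aaaaFwywyyy ⇒ aaaaSwywyyy ⇒ aaaaawywyyy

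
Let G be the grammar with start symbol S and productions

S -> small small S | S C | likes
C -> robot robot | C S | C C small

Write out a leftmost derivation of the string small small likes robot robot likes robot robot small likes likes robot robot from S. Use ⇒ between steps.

S ⇒ S C   [S -> S C]
S C ⇒ S C C   [S -> S C]
S C C ⇒ small small S C C   [S -> small small S]
small small S C C ⇒ small small likes C C   [S -> likes]
small small likes C C ⇒ small small likes C S C   [C -> C S]
small small likes C S C ⇒ small small likes C S S C   [C -> C S]
small small likes C S S C ⇒ small small likes C C small S S C   [C -> C C small]
small small likes C C small S S C ⇒ small small likes C S C small S S C   [C -> C S]
small small likes C S C small S S C ⇒ small small likes robot robot S C small S S C   [C -> robot robot]
small small likes robot robot S C small S S C ⇒ small small likes robot robot likes C small S S C   [S -> likes]
small small likes robot robot likes C small S S C ⇒ small small likes robot robot likes robot robot small S S C   [C -> robot robot]
small small likes robot robot likes robot robot small S S C ⇒ small small likes robot robot likes robot robot small likes S C   [S -> likes]
small small likes robot robot likes robot robot small likes S C ⇒ small small likes robot robot likes robot robot small likes likes C   [S -> likes]
small small likes robot robot likes robot robot small likes likes C ⇒ small small likes robot robot likes robot robot small likes likes robot robot   [C -> robot robot]

S ⇒ S C ⇒ S C C ⇒ small small S C C ⇒ small small likes C C ⇒ small small likes C S C ⇒ small small likes C S S C ⇒ small small likes C C small S S C ⇒ small small likes C S C small S S C ⇒ small small likes robot robot S C small S S C ⇒ small small likes robot robot likes C small S S C ⇒ small small likes robot robot likes robot robot small S S C ⇒ small small likes robot robot likes robot robot small likes S C ⇒ small small likes robot robot likes robot robot small likes likes C ⇒ small small likes robot robot likes robot robot small likes likes robot robot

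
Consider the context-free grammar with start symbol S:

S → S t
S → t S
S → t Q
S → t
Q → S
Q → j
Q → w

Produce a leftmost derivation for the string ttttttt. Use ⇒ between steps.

S ⇒ tQ   [S → t Q]
tQ ⇒ tS   [Q → S]
tS ⇒ ttS   [S → t S]
ttS ⇒ ttSt   [S → S t]
ttSt ⇒ ttStt   [S → S t]
ttStt ⇒ tttStt   [S → t S]
tttStt ⇒ ttttStt   [S → t S]
ttttStt ⇒ ttttttt   [S → t]

S⇒tQ⇒tS⇒ttS⇒ttSt⇒ttStt⇒tttStt⇒ttttStt⇒ttttttt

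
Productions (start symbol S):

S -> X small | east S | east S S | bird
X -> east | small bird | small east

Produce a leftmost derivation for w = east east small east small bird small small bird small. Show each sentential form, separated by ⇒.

S ⇒ east S S ⇒ east X small S ⇒ east east small S ⇒ east east small east S S ⇒ east east small east X small S ⇒ east east small east small bird small S ⇒ east east small east small bird small X small ⇒ east east small east small bird small small bird small

S ⇒ east S S   [S -> east S S]
east S S ⇒ east X small S   [S -> X small]
east X small S ⇒ east east small S   [X -> east]
east east small S ⇒ east east small east S S   [S -> east S S]
east east small east S S ⇒ east east small east X small S   [S -> X small]
east east small east X small S ⇒ east east small east small bird small S   [X -> small bird]
east east small east small bird small S ⇒ east east small east small bird small X small   [S -> X small]
east east small east small bird small X small ⇒ east east small east small bird small small bird small   [X -> small bird]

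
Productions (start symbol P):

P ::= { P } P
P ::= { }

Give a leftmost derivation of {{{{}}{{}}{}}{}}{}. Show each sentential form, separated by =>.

P => {P}P   [P ::= { P } P]
{P}P => {{P}P}P   [P ::= { P } P]
{{P}P}P => {{{P}P}P}P   [P ::= { P } P]
{{{P}P}P}P => {{{{}}P}P}P   [P ::= { }]
{{{{}}P}P}P => {{{{}}{P}P}P}P   [P ::= { P } P]
{{{{}}{P}P}P}P => {{{{}}{{}}P}P}P   [P ::= { }]
{{{{}}{{}}P}P}P => {{{{}}{{}}{}}P}P   [P ::= { }]
{{{{}}{{}}{}}P}P => {{{{}}{{}}{}}{}}P   [P ::= { }]
{{{{}}{{}}{}}{}}P => {{{{}}{{}}{}}{}}{}   [P ::= { }]

P=>{P}P=>{{P}P}P=>{{{P}P}P}P=>{{{{}}P}P}P=>{{{{}}{P}P}P}P=>{{{{}}{{}}P}P}P=>{{{{}}{{}}{}}P}P=>{{{{}}{{}}{}}{}}P=>{{{{}}{{}}{}}{}}{}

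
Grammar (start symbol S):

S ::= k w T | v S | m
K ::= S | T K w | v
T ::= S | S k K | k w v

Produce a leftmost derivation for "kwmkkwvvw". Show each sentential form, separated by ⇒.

S ⇒ kwT ⇒ kwSkK ⇒ kwmkK ⇒ kwmkTKw ⇒ kwmkkwvKw ⇒ kwmkkwvvw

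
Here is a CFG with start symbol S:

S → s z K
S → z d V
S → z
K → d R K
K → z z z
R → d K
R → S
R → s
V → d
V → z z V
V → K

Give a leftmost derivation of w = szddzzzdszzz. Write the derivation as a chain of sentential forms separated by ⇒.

S ⇒ szK   [S → s z K]
szK ⇒ szdRK   [K → d R K]
szdRK ⇒ szddKK   [R → d K]
szddKK ⇒ szddzzzK   [K → z z z]
szddzzzK ⇒ szddzzzdRK   [K → d R K]
szddzzzdRK ⇒ szddzzzdsK   [R → s]
szddzzzdsK ⇒ szddzzzdszzz   [K → z z z]

S⇒szK⇒szdRK⇒szddKK⇒szddzzzK⇒szddzzzdRK⇒szddzzzdsK⇒szddzzzdszzz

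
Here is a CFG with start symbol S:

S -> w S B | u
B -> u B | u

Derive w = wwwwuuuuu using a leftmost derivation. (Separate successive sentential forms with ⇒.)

S ⇒ wSB ⇒ wwSBB ⇒ wwwSBBB ⇒ wwwwSBBBB ⇒ wwwwuBBBB ⇒ wwwwuuBBB ⇒ wwwwuuuBB ⇒ wwwwuuuuB ⇒ wwwwuuuuu

S ⇒ wSB   [S -> w S B]
wSB ⇒ wwSBB   [S -> w S B]
wwSBB ⇒ wwwSBBB   [S -> w S B]
wwwSBBB ⇒ wwwwSBBBB   [S -> w S B]
wwwwSBBBB ⇒ wwwwuBBBB   [S -> u]
wwwwuBBBB ⇒ wwwwuuBBB   [B -> u]
wwwwuuBBB ⇒ wwwwuuuBB   [B -> u]
wwwwuuuBB ⇒ wwwwuuuuB   [B -> u]
wwwwuuuuB ⇒ wwwwuuuuu   [B -> u]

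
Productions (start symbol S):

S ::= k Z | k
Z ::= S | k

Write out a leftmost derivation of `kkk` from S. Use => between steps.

S => kZ => kS => kkZ => kkS => kkk

S => kZ   [S ::= k Z]
kZ => kS   [Z ::= S]
kS => kkZ   [S ::= k Z]
kkZ => kkS   [Z ::= S]
kkS => kkk   [S ::= k]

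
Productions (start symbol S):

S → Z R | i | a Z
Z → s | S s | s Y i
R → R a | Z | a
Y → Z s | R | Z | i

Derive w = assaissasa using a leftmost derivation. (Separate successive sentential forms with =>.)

S=>ZR=>SsR=>ZRsR=>SsRsR=>aZsRsR=>asYisRsR=>asRisRsR=>asRaisRsR=>asZaisRsR=>assaisRsR=>assaisRasR=>assaisZasR=>assaissasR=>assaissasa

S => ZR   [S → Z R]
ZR => SsR   [Z → S s]
SsR => ZRsR   [S → Z R]
ZRsR => SsRsR   [Z → S s]
SsRsR => aZsRsR   [S → a Z]
aZsRsR => asYisRsR   [Z → s Y i]
asYisRsR => asRisRsR   [Y → R]
asRisRsR => asRaisRsR   [R → R a]
asRaisRsR => asZaisRsR   [R → Z]
asZaisRsR => assaisRsR   [Z → s]
assaisRsR => assaisRasR   [R → R a]
assaisRasR => assaisZasR   [R → Z]
assaisZasR => assaissasR   [Z → s]
assaissasR => assaissasa   [R → a]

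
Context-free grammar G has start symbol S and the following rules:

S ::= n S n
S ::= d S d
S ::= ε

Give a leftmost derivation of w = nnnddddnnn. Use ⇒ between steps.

S⇒nSn⇒nnSnn⇒nnnSnnn⇒nnndSdnnn⇒nnnddSddnnn⇒nnnddddnnn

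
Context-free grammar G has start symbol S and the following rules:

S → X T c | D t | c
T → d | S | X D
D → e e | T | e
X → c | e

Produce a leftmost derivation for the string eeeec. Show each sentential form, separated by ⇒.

S ⇒ XTc   [S → X T c]
XTc ⇒ eTc   [X → e]
eTc ⇒ eXDc   [T → X D]
eXDc ⇒ eeDc   [X → e]
eeDc ⇒ eeeec   [D → e e]

S ⇒ XTc ⇒ eTc ⇒ eXDc ⇒ eeDc ⇒ eeeec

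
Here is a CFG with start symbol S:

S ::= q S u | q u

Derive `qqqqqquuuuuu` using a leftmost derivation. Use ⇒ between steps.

S ⇒ qSu   [S ::= q S u]
qSu ⇒ qqSuu   [S ::= q S u]
qqSuu ⇒ qqqSuuu   [S ::= q S u]
qqqSuuu ⇒ qqqqSuuuu   [S ::= q S u]
qqqqSuuuu ⇒ qqqqqSuuuuu   [S ::= q S u]
qqqqqSuuuuu ⇒ qqqqqquuuuuu   [S ::= q u]

S ⇒ qSu ⇒ qqSuu ⇒ qqqSuuu ⇒ qqqqSuuuu ⇒ qqqqqSuuuuu ⇒ qqqqqquuuuuu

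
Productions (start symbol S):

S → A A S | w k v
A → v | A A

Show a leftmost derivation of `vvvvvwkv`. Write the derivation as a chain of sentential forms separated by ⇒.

S⇒AAS⇒AAAS⇒AAAAS⇒AAAAAS⇒vAAAAS⇒vvAAAS⇒vvvAAS⇒vvvvAS⇒vvvvvS⇒vvvvvwkv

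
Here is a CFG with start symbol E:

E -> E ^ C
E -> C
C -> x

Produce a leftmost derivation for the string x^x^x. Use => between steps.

E=>E^C=>E^C^C=>C^C^C=>x^C^C=>x^x^C=>x^x^x

E => E^C   [E -> E ^ C]
E^C => E^C^C   [E -> E ^ C]
E^C^C => C^C^C   [E -> C]
C^C^C => x^C^C   [C -> x]
x^C^C => x^x^C   [C -> x]
x^x^C => x^x^x   [C -> x]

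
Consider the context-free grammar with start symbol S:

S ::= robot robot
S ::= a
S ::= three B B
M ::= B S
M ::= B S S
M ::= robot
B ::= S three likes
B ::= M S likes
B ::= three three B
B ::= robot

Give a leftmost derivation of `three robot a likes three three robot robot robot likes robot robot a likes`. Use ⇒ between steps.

S ⇒ three B B   [S ::= three B B]
three B B ⇒ three M S likes B   [B ::= M S likes]
three M S likes B ⇒ three robot S likes B   [M ::= robot]
three robot S likes B ⇒ three robot a likes B   [S ::= a]
three robot a likes B ⇒ three robot a likes three three B   [B ::= three three B]
three robot a likes three three B ⇒ three robot a likes three three M S likes   [B ::= M S likes]
three robot a likes three three M S likes ⇒ three robot a likes three three B S S likes   [M ::= B S]
three robot a likes three three B S S likes ⇒ three robot a likes three three M S likes S S likes   [B ::= M S likes]
three robot a likes three three M S likes S S likes ⇒ three robot a likes three three robot S likes S S likes   [M ::= robot]
three robot a likes three three robot S likes S S likes ⇒ three robot a likes three three robot robot robot likes S S likes   [S ::= robot robot]
three robot a likes three three robot robot robot likes S S likes ⇒ three robot a likes three three robot robot robot likes robot robot S likes   [S ::= robot robot]
three robot a likes three three robot robot robot likes robot robot S likes ⇒ three robot a likes three three robot robot robot likes robot robot a likes   [S ::= a]

S ⇒ three B B ⇒ three M S likes B ⇒ three robot S likes B ⇒ three robot a likes B ⇒ three robot a likes three three B ⇒ three robot a likes three three M S likes ⇒ three robot a likes three three B S S likes ⇒ three robot a likes three three M S likes S S likes ⇒ three robot a likes three three robot S likes S S likes ⇒ three robot a likes three three robot robot robot likes S S likes ⇒ three robot a likes three three robot robot robot likes robot robot S likes ⇒ three robot a likes three three robot robot robot likes robot robot a likes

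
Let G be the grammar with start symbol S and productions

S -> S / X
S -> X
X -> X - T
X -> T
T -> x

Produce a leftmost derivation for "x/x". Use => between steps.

S => S/X => X/X => T/X => x/X => x/T => x/x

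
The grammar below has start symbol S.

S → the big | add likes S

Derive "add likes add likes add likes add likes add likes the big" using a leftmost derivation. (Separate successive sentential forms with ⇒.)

S ⇒ add likes S   [S → add likes S]
add likes S ⇒ add likes add likes S   [S → add likes S]
add likes add likes S ⇒ add likes add likes add likes S   [S → add likes S]
add likes add likes add likes S ⇒ add likes add likes add likes add likes S   [S → add likes S]
add likes add likes add likes add likes S ⇒ add likes add likes add likes add likes add likes S   [S → add likes S]
add likes add likes add likes add likes add likes S ⇒ add likes add likes add likes add likes add likes the big   [S → the big]

S ⇒ add likes S ⇒ add likes add likes S ⇒ add likes add likes add likes S ⇒ add likes add likes add likes add likes S ⇒ add likes add likes add likes add likes add likes S ⇒ add likes add likes add likes add likes add likes the big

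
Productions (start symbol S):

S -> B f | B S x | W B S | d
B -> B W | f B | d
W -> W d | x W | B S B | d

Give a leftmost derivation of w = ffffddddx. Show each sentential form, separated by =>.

S => BSx => BWSx => fBWSx => ffBWSx => fffBWSx => ffffBWSx => ffffdWSx => ffffdWdSx => ffffdddSx => ffffddddx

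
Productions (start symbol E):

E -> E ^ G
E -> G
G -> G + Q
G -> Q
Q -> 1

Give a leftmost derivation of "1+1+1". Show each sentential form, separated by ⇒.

E⇒G⇒G+Q⇒G+Q+Q⇒Q+Q+Q⇒1+Q+Q⇒1+1+Q⇒1+1+1

E ⇒ G   [E -> G]
G ⇒ G+Q   [G -> G + Q]
G+Q ⇒ G+Q+Q   [G -> G + Q]
G+Q+Q ⇒ Q+Q+Q   [G -> Q]
Q+Q+Q ⇒ 1+Q+Q   [Q -> 1]
1+Q+Q ⇒ 1+1+Q   [Q -> 1]
1+1+Q ⇒ 1+1+1   [Q -> 1]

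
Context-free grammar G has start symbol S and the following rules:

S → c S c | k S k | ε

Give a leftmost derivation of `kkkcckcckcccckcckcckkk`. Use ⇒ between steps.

S ⇒ kSk   [S → k S k]
kSk ⇒ kkSkk   [S → k S k]
kkSkk ⇒ kkkSkkk   [S → k S k]
kkkSkkk ⇒ kkkcSckkk   [S → c S c]
kkkcSckkk ⇒ kkkccScckkk   [S → c S c]
kkkccScckkk ⇒ kkkcckSkcckkk   [S → k S k]
kkkcckSkcckkk ⇒ kkkcckcSckcckkk   [S → c S c]
kkkcckcSckcckkk ⇒ kkkcckccScckcckkk   [S → c S c]
kkkcckccScckcckkk ⇒ kkkcckcckSkcckcckkk   [S → k S k]
kkkcckcckSkcckcckkk ⇒ kkkcckcckcSckcckcckkk   [S → c S c]
kkkcckcckcSckcckcckkk ⇒ kkkcckcckccScckcckcckkk   [S → c S c]
kkkcckcckccScckcckcckkk ⇒ kkkcckcckcccckcckcckkk   [S → ε]

S ⇒ kSk ⇒ kkSkk ⇒ kkkSkkk ⇒ kkkcSckkk ⇒ kkkccScckkk ⇒ kkkcckSkcckkk ⇒ kkkcckcSckcckkk ⇒ kkkcckccScckcckkk ⇒ kkkcckcckSkcckcckkk ⇒ kkkcckcckcSckcckcckkk ⇒ kkkcckcckccScckcckcckkk ⇒ kkkcckcckcccckcckcckkk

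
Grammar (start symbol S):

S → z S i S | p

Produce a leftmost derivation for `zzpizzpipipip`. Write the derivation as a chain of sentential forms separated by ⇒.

S ⇒ zSiS ⇒ zzSiSiS ⇒ zzpiSiS ⇒ zzpizSiSiS ⇒ zzpizzSiSiSiS ⇒ zzpizzpiSiSiS ⇒ zzpizzpipiSiS ⇒ zzpizzpipipiS ⇒ zzpizzpipipip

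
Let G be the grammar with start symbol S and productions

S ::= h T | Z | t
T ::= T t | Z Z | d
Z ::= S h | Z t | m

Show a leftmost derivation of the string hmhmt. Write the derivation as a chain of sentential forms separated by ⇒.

S ⇒ hT   [S ::= h T]
hT ⇒ hZZ   [T ::= Z Z]
hZZ ⇒ hShZ   [Z ::= S h]
hShZ ⇒ hZhZ   [S ::= Z]
hZhZ ⇒ hmhZ   [Z ::= m]
hmhZ ⇒ hmhZt   [Z ::= Z t]
hmhZt ⇒ hmhmt   [Z ::= m]

S ⇒ hT ⇒ hZZ ⇒ hShZ ⇒ hZhZ ⇒ hmhZ ⇒ hmhZt ⇒ hmhmt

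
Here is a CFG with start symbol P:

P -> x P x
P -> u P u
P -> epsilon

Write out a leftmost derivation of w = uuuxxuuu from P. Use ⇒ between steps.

P ⇒ uPu   [P -> u P u]
uPu ⇒ uuPuu   [P -> u P u]
uuPuu ⇒ uuuPuuu   [P -> u P u]
uuuPuuu ⇒ uuuxPxuuu   [P -> x P x]
uuuxPxuuu ⇒ uuuxxuuu   [P -> epsilon]

P ⇒ uPu ⇒ uuPuu ⇒ uuuPuuu ⇒ uuuxPxuuu ⇒ uuuxxuuu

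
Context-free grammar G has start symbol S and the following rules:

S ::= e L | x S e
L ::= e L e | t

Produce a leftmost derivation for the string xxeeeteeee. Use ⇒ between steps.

S ⇒ xSe ⇒ xxSee ⇒ xxeLee ⇒ xxeeLeee ⇒ xxeeeLeeee ⇒ xxeeeteeee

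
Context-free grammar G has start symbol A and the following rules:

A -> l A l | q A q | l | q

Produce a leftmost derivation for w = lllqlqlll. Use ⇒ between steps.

A ⇒ lAl ⇒ llAll ⇒ lllAlll ⇒ lllqAqlll ⇒ lllqlqlll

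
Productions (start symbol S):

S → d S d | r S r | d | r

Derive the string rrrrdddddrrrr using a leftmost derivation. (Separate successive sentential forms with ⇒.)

S ⇒ rSr   [S → r S r]
rSr ⇒ rrSrr   [S → r S r]
rrSrr ⇒ rrrSrrr   [S → r S r]
rrrSrrr ⇒ rrrrSrrrr   [S → r S r]
rrrrSrrrr ⇒ rrrrdSdrrrr   [S → d S d]
rrrrdSdrrrr ⇒ rrrrddSddrrrr   [S → d S d]
rrrrddSddrrrr ⇒ rrrrdddddrrrr   [S → d]

S ⇒ rSr ⇒ rrSrr ⇒ rrrSrrr ⇒ rrrrSrrrr ⇒ rrrrdSdrrrr ⇒ rrrrddSddrrrr ⇒ rrrrdddddrrrr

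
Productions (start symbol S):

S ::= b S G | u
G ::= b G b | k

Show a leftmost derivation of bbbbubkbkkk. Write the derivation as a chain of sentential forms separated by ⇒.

S ⇒ bSG ⇒ bbSGG ⇒ bbbSGGG ⇒ bbbbSGGGG ⇒ bbbbuGGGG ⇒ bbbbubGbGGG ⇒ bbbbubkbGGG ⇒ bbbbubkbkGG ⇒ bbbbubkbkkG ⇒ bbbbubkbkkk

S ⇒ bSG   [S ::= b S G]
bSG ⇒ bbSGG   [S ::= b S G]
bbSGG ⇒ bbbSGGG   [S ::= b S G]
bbbSGGG ⇒ bbbbSGGGG   [S ::= b S G]
bbbbSGGGG ⇒ bbbbuGGGG   [S ::= u]
bbbbuGGGG ⇒ bbbbubGbGGG   [G ::= b G b]
bbbbubGbGGG ⇒ bbbbubkbGGG   [G ::= k]
bbbbubkbGGG ⇒ bbbbubkbkGG   [G ::= k]
bbbbubkbkGG ⇒ bbbbubkbkkG   [G ::= k]
bbbbubkbkkG ⇒ bbbbubkbkkk   [G ::= k]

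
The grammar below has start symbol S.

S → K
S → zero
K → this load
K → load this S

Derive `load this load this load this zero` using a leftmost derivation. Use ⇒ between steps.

S ⇒ K ⇒ load this S ⇒ load this K ⇒ load this load this S ⇒ load this load this K ⇒ load this load this load this S ⇒ load this load this load this zero

S ⇒ K   [S → K]
K ⇒ load this S   [K → load this S]
load this S ⇒ load this K   [S → K]
load this K ⇒ load this load this S   [K → load this S]
load this load this S ⇒ load this load this K   [S → K]
load this load this K ⇒ load this load this load this S   [K → load this S]
load this load this load this S ⇒ load this load this load this zero   [S → zero]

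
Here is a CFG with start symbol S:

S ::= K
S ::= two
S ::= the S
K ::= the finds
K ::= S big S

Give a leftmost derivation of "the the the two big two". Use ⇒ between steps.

S ⇒ the S ⇒ the K ⇒ the S big S ⇒ the the S big S ⇒ the the the S big S ⇒ the the the two big S ⇒ the the the two big two

S ⇒ the S   [S ::= the S]
the S ⇒ the K   [S ::= K]
the K ⇒ the S big S   [K ::= S big S]
the S big S ⇒ the the S big S   [S ::= the S]
the the S big S ⇒ the the the S big S   [S ::= the S]
the the the S big S ⇒ the the the two big S   [S ::= two]
the the the two big S ⇒ the the the two big two   [S ::= two]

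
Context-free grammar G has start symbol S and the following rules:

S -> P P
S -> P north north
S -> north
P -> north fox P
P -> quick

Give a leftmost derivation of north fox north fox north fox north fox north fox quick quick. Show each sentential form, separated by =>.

S => P P => north fox P P => north fox north fox P P => north fox north fox north fox P P => north fox north fox north fox north fox P P => north fox north fox north fox north fox north fox P P => north fox north fox north fox north fox north fox quick P => north fox north fox north fox north fox north fox quick quick

S => P P   [S -> P P]
P P => north fox P P   [P -> north fox P]
north fox P P => north fox north fox P P   [P -> north fox P]
north fox north fox P P => north fox north fox north fox P P   [P -> north fox P]
north fox north fox north fox P P => north fox north fox north fox north fox P P   [P -> north fox P]
north fox north fox north fox north fox P P => north fox north fox north fox north fox north fox P P   [P -> north fox P]
north fox north fox north fox north fox north fox P P => north fox north fox north fox north fox north fox quick P   [P -> quick]
north fox north fox north fox north fox north fox quick P => north fox north fox north fox north fox north fox quick quick   [P -> quick]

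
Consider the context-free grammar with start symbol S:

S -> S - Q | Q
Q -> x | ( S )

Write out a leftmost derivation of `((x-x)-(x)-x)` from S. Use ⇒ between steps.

S ⇒ Q ⇒ (S) ⇒ (S-Q) ⇒ (S-Q-Q) ⇒ (Q-Q-Q) ⇒ ((S)-Q-Q) ⇒ ((S-Q)-Q-Q) ⇒ ((Q-Q)-Q-Q) ⇒ ((x-Q)-Q-Q) ⇒ ((x-x)-Q-Q) ⇒ ((x-x)-(S)-Q) ⇒ ((x-x)-(Q)-Q) ⇒ ((x-x)-(x)-Q) ⇒ ((x-x)-(x)-x)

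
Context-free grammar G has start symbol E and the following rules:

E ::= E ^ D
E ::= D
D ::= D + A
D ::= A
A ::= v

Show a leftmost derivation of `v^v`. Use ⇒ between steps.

E ⇒ E^D ⇒ D^D ⇒ A^D ⇒ v^D ⇒ v^A ⇒ v^v

E ⇒ E^D   [E ::= E ^ D]
E^D ⇒ D^D   [E ::= D]
D^D ⇒ A^D   [D ::= A]
A^D ⇒ v^D   [A ::= v]
v^D ⇒ v^A   [D ::= A]
v^A ⇒ v^v   [A ::= v]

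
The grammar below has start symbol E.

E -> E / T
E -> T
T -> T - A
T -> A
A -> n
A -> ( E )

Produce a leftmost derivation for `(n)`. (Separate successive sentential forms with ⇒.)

E ⇒ T ⇒ A ⇒ (E) ⇒ (T) ⇒ (A) ⇒ (n)

E ⇒ T   [E -> T]
T ⇒ A   [T -> A]
A ⇒ (E)   [A -> ( E )]
(E) ⇒ (T)   [E -> T]
(T) ⇒ (A)   [T -> A]
(A) ⇒ (n)   [A -> n]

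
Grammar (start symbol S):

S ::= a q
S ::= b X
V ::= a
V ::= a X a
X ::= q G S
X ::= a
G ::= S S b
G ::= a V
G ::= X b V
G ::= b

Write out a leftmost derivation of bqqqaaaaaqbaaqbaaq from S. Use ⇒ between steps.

S ⇒ bX ⇒ bqGS ⇒ bqXbVS ⇒ bqqGSbVS ⇒ bqqXbVSbVS ⇒ bqqqGSbVSbVS ⇒ bqqqaVSbVSbVS ⇒ bqqqaaXaSbVSbVS ⇒ bqqqaaaaSbVSbVS ⇒ bqqqaaaaaqbVSbVS ⇒ bqqqaaaaaqbaSbVS ⇒ bqqqaaaaaqbaaqbVS ⇒ bqqqaaaaaqbaaqbaS ⇒ bqqqaaaaaqbaaqbaaq

S ⇒ bX   [S ::= b X]
bX ⇒ bqGS   [X ::= q G S]
bqGS ⇒ bqXbVS   [G ::= X b V]
bqXbVS ⇒ bqqGSbVS   [X ::= q G S]
bqqGSbVS ⇒ bqqXbVSbVS   [G ::= X b V]
bqqXbVSbVS ⇒ bqqqGSbVSbVS   [X ::= q G S]
bqqqGSbVSbVS ⇒ bqqqaVSbVSbVS   [G ::= a V]
bqqqaVSbVSbVS ⇒ bqqqaaXaSbVSbVS   [V ::= a X a]
bqqqaaXaSbVSbVS ⇒ bqqqaaaaSbVSbVS   [X ::= a]
bqqqaaaaSbVSbVS ⇒ bqqqaaaaaqbVSbVS   [S ::= a q]
bqqqaaaaaqbVSbVS ⇒ bqqqaaaaaqbaSbVS   [V ::= a]
bqqqaaaaaqbaSbVS ⇒ bqqqaaaaaqbaaqbVS   [S ::= a q]
bqqqaaaaaqbaaqbVS ⇒ bqqqaaaaaqbaaqbaS   [V ::= a]
bqqqaaaaaqbaaqbaS ⇒ bqqqaaaaaqbaaqbaaq   [S ::= a q]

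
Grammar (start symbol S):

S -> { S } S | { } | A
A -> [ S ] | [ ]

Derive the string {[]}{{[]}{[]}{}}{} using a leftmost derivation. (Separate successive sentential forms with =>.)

S => {S}S   [S -> { S } S]
{S}S => {A}S   [S -> A]
{A}S => {[]}S   [A -> [ ]]
{[]}S => {[]}{S}S   [S -> { S } S]
{[]}{S}S => {[]}{{S}S}S   [S -> { S } S]
{[]}{{S}S}S => {[]}{{A}S}S   [S -> A]
{[]}{{A}S}S => {[]}{{[]}S}S   [A -> [ ]]
{[]}{{[]}S}S => {[]}{{[]}{S}S}S   [S -> { S } S]
{[]}{{[]}{S}S}S => {[]}{{[]}{A}S}S   [S -> A]
{[]}{{[]}{A}S}S => {[]}{{[]}{[]}S}S   [A -> [ ]]
{[]}{{[]}{[]}S}S => {[]}{{[]}{[]}{}}S   [S -> { }]
{[]}{{[]}{[]}{}}S => {[]}{{[]}{[]}{}}{}   [S -> { }]

S => {S}S => {A}S => {[]}S => {[]}{S}S => {[]}{{S}S}S => {[]}{{A}S}S => {[]}{{[]}S}S => {[]}{{[]}{S}S}S => {[]}{{[]}{A}S}S => {[]}{{[]}{[]}S}S => {[]}{{[]}{[]}{}}S => {[]}{{[]}{[]}{}}{}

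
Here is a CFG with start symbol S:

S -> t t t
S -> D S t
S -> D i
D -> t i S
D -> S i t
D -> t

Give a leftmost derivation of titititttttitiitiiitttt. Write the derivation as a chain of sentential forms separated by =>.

S=>DSt=>tiSSt=>tiDiSt=>titiSiSt=>titiDiiSt=>tititiSiiSt=>tititiDiiiSt=>tititiSitiiiSt=>tititiDiitiiiSt=>tititiSitiitiiiSt=>tititiDStitiitiiiSt=>titititStitiitiiiSt=>titititttttitiitiiiSt=>titititttttitiitiiitttt

S => DSt   [S -> D S t]
DSt => tiSSt   [D -> t i S]
tiSSt => tiDiSt   [S -> D i]
tiDiSt => titiSiSt   [D -> t i S]
titiSiSt => titiDiiSt   [S -> D i]
titiDiiSt => tititiSiiSt   [D -> t i S]
tititiSiiSt => tititiDiiiSt   [S -> D i]
tititiDiiiSt => tititiSitiiiSt   [D -> S i t]
tititiSitiiiSt => tititiDiitiiiSt   [S -> D i]
tititiDiitiiiSt => tititiSitiitiiiSt   [D -> S i t]
tititiSitiitiiiSt => tititiDStitiitiiiSt   [S -> D S t]
tititiDStitiitiiiSt => titititStitiitiiiSt   [D -> t]
titititStitiitiiiSt => titititttttitiitiiiSt   [S -> t t t]
titititttttitiitiiiSt => titititttttitiitiiitttt   [S -> t t t]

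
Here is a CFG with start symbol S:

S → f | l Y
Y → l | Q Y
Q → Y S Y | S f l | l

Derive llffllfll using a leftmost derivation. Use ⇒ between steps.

S ⇒ lY ⇒ lQY ⇒ llY ⇒ llQY ⇒ llYSYY ⇒ llQYSYY ⇒ llSflYSYY ⇒ llfflYSYY ⇒ llffllSYY ⇒ llffllfYY ⇒ llffllflY ⇒ llffllfll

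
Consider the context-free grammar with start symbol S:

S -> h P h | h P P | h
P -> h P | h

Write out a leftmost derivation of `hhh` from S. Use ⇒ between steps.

S ⇒ hPP   [S -> h P P]
hPP ⇒ hhP   [P -> h]
hhP ⇒ hhh   [P -> h]

S ⇒ hPP ⇒ hhP ⇒ hhh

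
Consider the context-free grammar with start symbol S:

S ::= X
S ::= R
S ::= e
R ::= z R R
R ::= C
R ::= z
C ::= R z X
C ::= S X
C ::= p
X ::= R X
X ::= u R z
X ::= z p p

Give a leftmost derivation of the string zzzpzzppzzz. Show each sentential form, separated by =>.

S=>R=>zRR=>zzRRR=>zzzRRRR=>zzzCRRR=>zzzRzXRRR=>zzzCzXRRR=>zzzpzXRRR=>zzzpzzppRRR=>zzzpzzppzRR=>zzzpzzppzzR=>zzzpzzppzzz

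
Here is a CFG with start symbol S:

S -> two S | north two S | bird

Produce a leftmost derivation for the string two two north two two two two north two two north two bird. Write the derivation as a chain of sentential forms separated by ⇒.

S ⇒ two S ⇒ two two S ⇒ two two north two S ⇒ two two north two two S ⇒ two two north two two two S ⇒ two two north two two two two S ⇒ two two north two two two two north two S ⇒ two two north two two two two north two two S ⇒ two two north two two two two north two two north two S ⇒ two two north two two two two north two two north two bird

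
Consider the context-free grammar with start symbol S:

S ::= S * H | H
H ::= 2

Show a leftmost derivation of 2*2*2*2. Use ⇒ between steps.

S ⇒ S*H   [S ::= S * H]
S*H ⇒ S*H*H   [S ::= S * H]
S*H*H ⇒ S*H*H*H   [S ::= S * H]
S*H*H*H ⇒ H*H*H*H   [S ::= H]
H*H*H*H ⇒ 2*H*H*H   [H ::= 2]
2*H*H*H ⇒ 2*2*H*H   [H ::= 2]
2*2*H*H ⇒ 2*2*2*H   [H ::= 2]
2*2*2*H ⇒ 2*2*2*2   [H ::= 2]

S ⇒ S*H ⇒ S*H*H ⇒ S*H*H*H ⇒ H*H*H*H ⇒ 2*H*H*H ⇒ 2*2*H*H ⇒ 2*2*2*H ⇒ 2*2*2*2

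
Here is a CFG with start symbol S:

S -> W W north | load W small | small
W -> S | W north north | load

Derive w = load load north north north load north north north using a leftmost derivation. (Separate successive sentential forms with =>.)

S => W W north => S W north => W W north W north => load W north W north => load W north north north W north => load load north north north W north => load load north north north W north north north => load load north north north load north north north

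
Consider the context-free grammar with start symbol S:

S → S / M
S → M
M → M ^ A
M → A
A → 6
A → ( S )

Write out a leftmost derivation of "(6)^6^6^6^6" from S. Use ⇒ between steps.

S ⇒ M   [S → M]
M ⇒ M^A   [M → M ^ A]
M^A ⇒ M^A^A   [M → M ^ A]
M^A^A ⇒ M^A^A^A   [M → M ^ A]
M^A^A^A ⇒ M^A^A^A^A   [M → M ^ A]
M^A^A^A^A ⇒ A^A^A^A^A   [M → A]
A^A^A^A^A ⇒ (S)^A^A^A^A   [A → ( S )]
(S)^A^A^A^A ⇒ (M)^A^A^A^A   [S → M]
(M)^A^A^A^A ⇒ (A)^A^A^A^A   [M → A]
(A)^A^A^A^A ⇒ (6)^A^A^A^A   [A → 6]
(6)^A^A^A^A ⇒ (6)^6^A^A^A   [A → 6]
(6)^6^A^A^A ⇒ (6)^6^6^A^A   [A → 6]
(6)^6^6^A^A ⇒ (6)^6^6^6^A   [A → 6]
(6)^6^6^6^A ⇒ (6)^6^6^6^6   [A → 6]

S ⇒ M ⇒ M^A ⇒ M^A^A ⇒ M^A^A^A ⇒ M^A^A^A^A ⇒ A^A^A^A^A ⇒ (S)^A^A^A^A ⇒ (M)^A^A^A^A ⇒ (A)^A^A^A^A ⇒ (6)^A^A^A^A ⇒ (6)^6^A^A^A ⇒ (6)^6^6^A^A ⇒ (6)^6^6^6^A ⇒ (6)^6^6^6^6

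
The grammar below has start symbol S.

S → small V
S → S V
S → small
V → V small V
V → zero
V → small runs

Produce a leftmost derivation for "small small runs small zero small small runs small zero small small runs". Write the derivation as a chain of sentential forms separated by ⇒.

S ⇒ small V   [S → small V]
small V ⇒ small V small V   [V → V small V]
small V small V ⇒ small small runs small V   [V → small runs]
small small runs small V ⇒ small small runs small V small V   [V → V small V]
small small runs small V small V ⇒ small small runs small V small V small V   [V → V small V]
small small runs small V small V small V ⇒ small small runs small zero small V small V   [V → zero]
small small runs small zero small V small V ⇒ small small runs small zero small V small V small V   [V → V small V]
small small runs small zero small V small V small V ⇒ small small runs small zero small small runs small V small V   [V → small runs]
small small runs small zero small small runs small V small V ⇒ small small runs small zero small small runs small zero small V   [V → zero]
small small runs small zero small small runs small zero small V ⇒ small small runs small zero small small runs small zero small small runs   [V → small runs]

S ⇒ small V ⇒ small V small V ⇒ small small runs small V ⇒ small small runs small V small V ⇒ small small runs small V small V small V ⇒ small small runs small zero small V small V ⇒ small small runs small zero small V small V small V ⇒ small small runs small zero small small runs small V small V ⇒ small small runs small zero small small runs small zero small V ⇒ small small runs small zero small small runs small zero small small runs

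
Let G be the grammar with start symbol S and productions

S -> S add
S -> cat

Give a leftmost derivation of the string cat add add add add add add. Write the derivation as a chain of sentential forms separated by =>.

S => S add   [S -> S add]
S add => S add add   [S -> S add]
S add add => S add add add   [S -> S add]
S add add add => S add add add add   [S -> S add]
S add add add add => S add add add add add   [S -> S add]
S add add add add add => S add add add add add add   [S -> S add]
S add add add add add add => cat add add add add add add   [S -> cat]

S => S add => S add add => S add add add => S add add add add => S add add add add add => S add add add add add add => cat add add add add add add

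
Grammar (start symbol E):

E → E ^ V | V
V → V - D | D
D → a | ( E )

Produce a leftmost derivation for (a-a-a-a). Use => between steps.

E => V => D => (E) => (V) => (V-D) => (V-D-D) => (V-D-D-D) => (D-D-D-D) => (a-D-D-D) => (a-a-D-D) => (a-a-a-D) => (a-a-a-a)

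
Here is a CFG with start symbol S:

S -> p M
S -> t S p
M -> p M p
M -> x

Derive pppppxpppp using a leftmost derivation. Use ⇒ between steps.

S⇒pM⇒ppMp⇒pppMpp⇒ppppMppp⇒pppppMpppp⇒pppppxpppp

S ⇒ pM   [S -> p M]
pM ⇒ ppMp   [M -> p M p]
ppMp ⇒ pppMpp   [M -> p M p]
pppMpp ⇒ ppppMppp   [M -> p M p]
ppppMppp ⇒ pppppMpppp   [M -> p M p]
pppppMpppp ⇒ pppppxpppp   [M -> x]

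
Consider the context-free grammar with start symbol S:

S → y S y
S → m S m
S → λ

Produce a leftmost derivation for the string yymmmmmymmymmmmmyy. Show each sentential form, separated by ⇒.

S⇒ySy⇒yySyy⇒yymSmyy⇒yymmSmmyy⇒yymmmSmmmyy⇒yymmmmSmmmmyy⇒yymmmmmSmmmmmyy⇒yymmmmmySymmmmmyy⇒yymmmmmymSmymmmmmyy⇒yymmmmmymmymmmmmyy

S ⇒ ySy   [S → y S y]
ySy ⇒ yySyy   [S → y S y]
yySyy ⇒ yymSmyy   [S → m S m]
yymSmyy ⇒ yymmSmmyy   [S → m S m]
yymmSmmyy ⇒ yymmmSmmmyy   [S → m S m]
yymmmSmmmyy ⇒ yymmmmSmmmmyy   [S → m S m]
yymmmmSmmmmyy ⇒ yymmmmmSmmmmmyy   [S → m S m]
yymmmmmSmmmmmyy ⇒ yymmmmmySymmmmmyy   [S → y S y]
yymmmmmySymmmmmyy ⇒ yymmmmmymSmymmmmmyy   [S → m S m]
yymmmmmymSmymmmmmyy ⇒ yymmmmmymmymmmmmyy   [S → λ]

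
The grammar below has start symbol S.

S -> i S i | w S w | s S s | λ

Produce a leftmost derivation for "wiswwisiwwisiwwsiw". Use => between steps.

S => wSw => wiSiw => wisSsiw => wiswSwsiw => wiswwSwwsiw => wiswwiSiwwsiw => wiswwisSsiwwsiw => wiswwisiSisiwwsiw => wiswwisiwSwisiwwsiw => wiswwisiwwisiwwsiw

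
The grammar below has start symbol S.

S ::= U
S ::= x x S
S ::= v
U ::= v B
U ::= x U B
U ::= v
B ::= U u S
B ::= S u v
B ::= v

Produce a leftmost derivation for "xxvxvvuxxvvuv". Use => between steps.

S => U   [S ::= U]
U => xUB   [U ::= x U B]
xUB => xxUBB   [U ::= x U B]
xxUBB => xxvBB   [U ::= v]
xxvBB => xxvUuSB   [B ::= U u S]
xxvUuSB => xxvxUBuSB   [U ::= x U B]
xxvxUBuSB => xxvxvBuSB   [U ::= v]
xxvxvBuSB => xxvxvvuSB   [B ::= v]
xxvxvvuSB => xxvxvvuxxSB   [S ::= x x S]
xxvxvvuxxSB => xxvxvvuxxvB   [S ::= v]
xxvxvvuxxvB => xxvxvvuxxvSuv   [B ::= S u v]
xxvxvvuxxvSuv => xxvxvvuxxvvuv   [S ::= v]

S => U => xUB => xxUBB => xxvBB => xxvUuSB => xxvxUBuSB => xxvxvBuSB => xxvxvvuSB => xxvxvvuxxSB => xxvxvvuxxvB => xxvxvvuxxvSuv => xxvxvvuxxvvuv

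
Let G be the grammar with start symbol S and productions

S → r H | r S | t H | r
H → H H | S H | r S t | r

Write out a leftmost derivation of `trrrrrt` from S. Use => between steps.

S => tH => tSH => trHH => trrH => trrrSt => trrrrHt => trrrrrt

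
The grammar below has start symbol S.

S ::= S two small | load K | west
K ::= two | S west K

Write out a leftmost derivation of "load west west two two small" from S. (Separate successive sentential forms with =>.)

S => S two small => load K two small => load S west K two small => load west west K two small => load west west two two small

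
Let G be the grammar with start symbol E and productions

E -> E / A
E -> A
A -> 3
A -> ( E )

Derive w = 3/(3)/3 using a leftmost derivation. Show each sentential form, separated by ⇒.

E⇒E/A⇒E/A/A⇒A/A/A⇒3/A/A⇒3/(E)/A⇒3/(A)/A⇒3/(3)/A⇒3/(3)/3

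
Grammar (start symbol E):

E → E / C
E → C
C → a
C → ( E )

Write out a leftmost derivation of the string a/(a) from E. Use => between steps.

E => E/C   [E → E / C]
E/C => C/C   [E → C]
C/C => a/C   [C → a]
a/C => a/(E)   [C → ( E )]
a/(E) => a/(C)   [E → C]
a/(C) => a/(a)   [C → a]

E => E/C => C/C => a/C => a/(E) => a/(C) => a/(a)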